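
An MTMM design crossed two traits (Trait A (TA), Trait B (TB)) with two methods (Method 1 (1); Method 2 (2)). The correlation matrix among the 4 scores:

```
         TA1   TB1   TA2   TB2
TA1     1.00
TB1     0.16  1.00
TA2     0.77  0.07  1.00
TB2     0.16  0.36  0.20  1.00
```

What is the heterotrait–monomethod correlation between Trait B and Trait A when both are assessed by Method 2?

0.20

Different traits, same method: r(TB2, TA2) = 0.20.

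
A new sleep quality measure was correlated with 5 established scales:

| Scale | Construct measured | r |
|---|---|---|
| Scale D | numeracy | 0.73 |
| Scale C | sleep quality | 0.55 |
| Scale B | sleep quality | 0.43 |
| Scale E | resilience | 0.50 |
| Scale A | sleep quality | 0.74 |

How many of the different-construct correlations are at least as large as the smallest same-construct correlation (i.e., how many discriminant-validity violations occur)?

Convergent (same construct = sleep quality): Scale C, Scale B, Scale A.
Smallest convergent = 0.43. Discriminant values: 0.73, 0.50; count ≥ 0.43 → 2.

2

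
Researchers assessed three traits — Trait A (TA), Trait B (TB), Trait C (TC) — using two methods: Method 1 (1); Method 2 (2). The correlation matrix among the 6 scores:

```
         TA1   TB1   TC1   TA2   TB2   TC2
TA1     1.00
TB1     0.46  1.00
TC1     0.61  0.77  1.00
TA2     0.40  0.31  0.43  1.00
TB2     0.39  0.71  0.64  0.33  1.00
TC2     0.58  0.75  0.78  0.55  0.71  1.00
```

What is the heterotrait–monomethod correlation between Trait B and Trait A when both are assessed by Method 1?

0.46

Different traits, same method: r(TB1, TA1) = 0.46.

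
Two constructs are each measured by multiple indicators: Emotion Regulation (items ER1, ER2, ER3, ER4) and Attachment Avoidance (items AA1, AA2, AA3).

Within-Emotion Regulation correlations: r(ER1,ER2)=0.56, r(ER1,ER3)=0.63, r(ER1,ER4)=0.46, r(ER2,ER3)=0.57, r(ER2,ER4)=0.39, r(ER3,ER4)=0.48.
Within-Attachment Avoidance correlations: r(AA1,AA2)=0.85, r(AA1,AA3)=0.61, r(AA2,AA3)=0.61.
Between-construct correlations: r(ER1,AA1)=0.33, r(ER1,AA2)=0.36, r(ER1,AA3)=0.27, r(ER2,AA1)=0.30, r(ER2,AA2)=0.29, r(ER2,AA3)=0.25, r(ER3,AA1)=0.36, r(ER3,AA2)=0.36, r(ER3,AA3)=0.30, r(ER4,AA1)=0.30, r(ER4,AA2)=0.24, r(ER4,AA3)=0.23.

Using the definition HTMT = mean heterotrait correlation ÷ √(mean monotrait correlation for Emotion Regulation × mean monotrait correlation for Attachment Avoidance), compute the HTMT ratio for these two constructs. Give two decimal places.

Mean heterotrait r = 3.59/12 = 0.2992.
Mean within-ER = 3.09/6 = 0.5150; mean within-AA = 2.07/3 = 0.6900.
Geometric mean = √(0.5150 × 0.6900) = 0.5961.
HTMT = 0.2992 / 0.5961 = 0.50.

0.50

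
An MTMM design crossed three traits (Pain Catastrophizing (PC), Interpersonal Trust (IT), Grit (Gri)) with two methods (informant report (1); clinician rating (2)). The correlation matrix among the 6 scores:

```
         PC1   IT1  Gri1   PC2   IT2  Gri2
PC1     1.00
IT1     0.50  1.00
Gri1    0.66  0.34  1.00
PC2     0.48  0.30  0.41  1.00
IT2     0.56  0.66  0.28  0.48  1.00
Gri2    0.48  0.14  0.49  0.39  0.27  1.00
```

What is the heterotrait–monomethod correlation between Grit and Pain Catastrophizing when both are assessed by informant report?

Different traits, same method: r(Gri1, PC1) = 0.66.

0.66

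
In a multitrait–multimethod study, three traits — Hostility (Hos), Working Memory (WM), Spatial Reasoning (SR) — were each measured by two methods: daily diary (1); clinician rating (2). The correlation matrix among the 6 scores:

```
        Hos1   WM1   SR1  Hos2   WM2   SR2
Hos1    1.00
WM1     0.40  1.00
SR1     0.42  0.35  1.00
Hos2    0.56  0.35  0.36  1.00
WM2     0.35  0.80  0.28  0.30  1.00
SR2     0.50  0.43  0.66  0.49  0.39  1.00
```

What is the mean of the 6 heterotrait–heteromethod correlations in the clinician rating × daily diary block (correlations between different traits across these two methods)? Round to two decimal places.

0.38

HTHM values (method 2 × method 1): 0.35, 0.36, 0.35, 0.28, 0.50, 0.43; mean = 2.27/6 = 0.38.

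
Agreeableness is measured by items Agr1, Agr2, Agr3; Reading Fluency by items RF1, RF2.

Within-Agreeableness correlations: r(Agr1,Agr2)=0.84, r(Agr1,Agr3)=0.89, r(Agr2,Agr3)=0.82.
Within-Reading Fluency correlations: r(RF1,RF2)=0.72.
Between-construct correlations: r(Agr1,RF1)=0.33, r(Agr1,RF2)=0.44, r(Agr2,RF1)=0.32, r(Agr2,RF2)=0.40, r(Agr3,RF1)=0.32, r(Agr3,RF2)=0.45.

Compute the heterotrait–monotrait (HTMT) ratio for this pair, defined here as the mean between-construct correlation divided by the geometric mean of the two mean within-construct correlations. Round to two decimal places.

0.48

Mean heterotrait r = 2.26/6 = 0.3767.
Mean within-Agr = 2.55/3 = 0.8500; mean within-RF = 0.72/1 = 0.7200.
Geometric mean = √(0.8500 × 0.7200) = 0.7823.
HTMT = 0.3767 / 0.7823 = 0.48.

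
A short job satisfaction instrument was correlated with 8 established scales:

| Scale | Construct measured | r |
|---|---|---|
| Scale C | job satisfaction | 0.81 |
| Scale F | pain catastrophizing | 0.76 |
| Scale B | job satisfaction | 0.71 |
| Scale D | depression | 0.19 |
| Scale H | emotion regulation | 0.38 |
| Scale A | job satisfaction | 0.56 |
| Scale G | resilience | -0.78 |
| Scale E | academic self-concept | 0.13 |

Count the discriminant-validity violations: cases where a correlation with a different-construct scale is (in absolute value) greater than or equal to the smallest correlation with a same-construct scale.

2

Convergent (same construct = job satisfaction): Scale C, Scale B, Scale A.
Smallest convergent = 0.56. Discriminant |r|: 0.76, 0.19, 0.38, 0.78, 0.13; count ≥ 0.56 → 2.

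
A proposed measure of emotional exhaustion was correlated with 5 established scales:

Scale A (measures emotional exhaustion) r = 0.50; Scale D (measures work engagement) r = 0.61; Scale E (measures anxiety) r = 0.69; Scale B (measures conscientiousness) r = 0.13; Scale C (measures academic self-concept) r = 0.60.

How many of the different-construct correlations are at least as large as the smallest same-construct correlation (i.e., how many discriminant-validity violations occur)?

Convergent (same construct = emotional exhaustion): Scale A.
Smallest convergent = 0.50. Discriminant values: 0.61, 0.69, 0.13, 0.60; count ≥ 0.50 → 3.

3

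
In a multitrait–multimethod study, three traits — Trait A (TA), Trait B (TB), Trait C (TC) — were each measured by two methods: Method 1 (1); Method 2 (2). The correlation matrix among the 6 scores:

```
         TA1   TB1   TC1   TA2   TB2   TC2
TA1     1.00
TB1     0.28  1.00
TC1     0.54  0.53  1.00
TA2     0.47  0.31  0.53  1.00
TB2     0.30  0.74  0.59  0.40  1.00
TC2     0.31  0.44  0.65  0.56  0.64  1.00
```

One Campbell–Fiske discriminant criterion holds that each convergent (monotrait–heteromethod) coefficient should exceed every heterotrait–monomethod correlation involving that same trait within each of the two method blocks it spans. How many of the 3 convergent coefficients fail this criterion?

1

Each convergent coefficient versus the relevant comparison correlations:
TA (methods 1·2): 0.47 vs {0.28, 0.40, 0.54, 0.56} → fail.
TB (methods 1·2): 0.74 vs {0.28, 0.40, 0.53, 0.64} → pass.
TC (methods 1·2): 0.65 vs {0.54, 0.56, 0.53, 0.64} → pass.
1 of 3 fail.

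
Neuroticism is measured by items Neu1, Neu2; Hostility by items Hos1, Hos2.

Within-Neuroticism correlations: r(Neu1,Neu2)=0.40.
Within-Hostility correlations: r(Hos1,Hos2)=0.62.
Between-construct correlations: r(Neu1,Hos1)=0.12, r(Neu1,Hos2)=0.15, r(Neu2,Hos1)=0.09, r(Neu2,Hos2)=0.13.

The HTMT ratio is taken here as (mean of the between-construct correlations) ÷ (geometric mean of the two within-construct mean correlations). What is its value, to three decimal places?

Mean heterotrait r = 0.49/4 = 0.1225.
Mean within-Neu = 0.40/1 = 0.4000; mean within-Hos = 0.62/1 = 0.6200.
Geometric mean = √(0.4000 × 0.6200) = 0.4980.
HTMT = 0.1225 / 0.4980 = 0.246.

0.246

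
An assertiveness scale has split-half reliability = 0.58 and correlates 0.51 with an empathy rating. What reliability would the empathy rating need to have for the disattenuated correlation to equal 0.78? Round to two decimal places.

r_true = r_obs / √(r_xx · r_yy) ⇒ 0.78 = 0.51 / √(0.58 · r_yy).
√(0.58 · r_yy) = 0.51 / 0.78 = 0.6538; 0.58 · r_yy = 0.4275; r_yy = 0.4275 / 0.58 ≈ 0.74.

0.74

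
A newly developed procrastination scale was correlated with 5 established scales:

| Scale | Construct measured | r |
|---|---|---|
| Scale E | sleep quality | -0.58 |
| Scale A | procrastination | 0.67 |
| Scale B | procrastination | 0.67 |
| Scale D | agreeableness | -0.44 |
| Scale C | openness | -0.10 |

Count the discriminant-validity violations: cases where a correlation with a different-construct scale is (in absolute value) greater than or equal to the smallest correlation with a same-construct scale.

0

Convergent (same construct = procrastination): Scale A, Scale B.
Smallest convergent = 0.67. Discriminant |r|: 0.58, 0.44, 0.10; count ≥ 0.67 → 0.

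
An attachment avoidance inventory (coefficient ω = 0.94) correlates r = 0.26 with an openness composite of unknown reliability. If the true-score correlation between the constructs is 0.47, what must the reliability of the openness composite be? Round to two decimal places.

r_true = r_obs / √(r_xx · r_yy) ⇒ 0.47 = 0.26 / √(0.94 · r_yy).
√(0.94 · r_yy) = 0.26 / 0.47 = 0.5532; 0.94 · r_yy = 0.3060; r_yy = 0.3060 / 0.94 ≈ 0.33.

0.33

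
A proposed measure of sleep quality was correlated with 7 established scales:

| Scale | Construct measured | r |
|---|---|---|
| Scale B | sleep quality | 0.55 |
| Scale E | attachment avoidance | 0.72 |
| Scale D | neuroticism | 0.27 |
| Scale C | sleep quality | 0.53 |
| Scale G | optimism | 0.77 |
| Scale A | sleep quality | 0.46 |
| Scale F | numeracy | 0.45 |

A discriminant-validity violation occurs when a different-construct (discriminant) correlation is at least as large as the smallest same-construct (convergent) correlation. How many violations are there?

2

Convergent (same construct = sleep quality): Scale B, Scale C, Scale A.
Smallest convergent = 0.46. Discriminant values: 0.72, 0.27, 0.77, 0.45; count ≥ 0.46 → 2.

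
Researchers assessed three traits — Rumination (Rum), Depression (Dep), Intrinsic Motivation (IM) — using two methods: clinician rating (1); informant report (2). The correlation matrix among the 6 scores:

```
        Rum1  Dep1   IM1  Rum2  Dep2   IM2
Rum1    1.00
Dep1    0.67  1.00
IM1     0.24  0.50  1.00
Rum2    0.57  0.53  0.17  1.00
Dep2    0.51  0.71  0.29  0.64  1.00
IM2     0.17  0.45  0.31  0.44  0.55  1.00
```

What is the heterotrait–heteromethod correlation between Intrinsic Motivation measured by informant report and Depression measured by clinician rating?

0.45

Different traits and methods: r(IM2, Dep1) = 0.45.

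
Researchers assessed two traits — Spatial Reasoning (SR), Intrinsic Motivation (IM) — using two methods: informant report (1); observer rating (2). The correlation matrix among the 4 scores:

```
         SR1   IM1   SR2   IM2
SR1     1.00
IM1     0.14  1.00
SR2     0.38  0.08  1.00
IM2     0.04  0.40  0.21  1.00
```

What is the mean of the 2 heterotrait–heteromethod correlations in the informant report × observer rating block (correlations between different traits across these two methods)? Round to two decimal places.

HTHM values (method 1 × method 2): 0.04, 0.08; mean = 0.12/2 = 0.06.

0.06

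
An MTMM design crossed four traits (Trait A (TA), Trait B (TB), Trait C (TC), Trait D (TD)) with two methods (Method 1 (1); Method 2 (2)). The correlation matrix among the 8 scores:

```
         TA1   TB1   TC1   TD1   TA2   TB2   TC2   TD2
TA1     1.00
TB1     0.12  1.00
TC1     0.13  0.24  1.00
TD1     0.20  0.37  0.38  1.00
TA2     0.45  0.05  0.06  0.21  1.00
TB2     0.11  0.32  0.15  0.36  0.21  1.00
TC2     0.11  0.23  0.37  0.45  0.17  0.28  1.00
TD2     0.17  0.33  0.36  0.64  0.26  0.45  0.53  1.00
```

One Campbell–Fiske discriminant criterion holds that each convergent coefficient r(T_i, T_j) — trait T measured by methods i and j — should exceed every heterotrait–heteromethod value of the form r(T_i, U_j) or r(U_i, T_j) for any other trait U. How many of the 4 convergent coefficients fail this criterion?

2

Convergent coefficients and their comparison sets:
TA (methods 1·2): 0.45 vs {0.11, 0.05, 0.11, 0.06, 0.17, 0.21} → pass.
TB (methods 1·2): 0.32 vs {0.05, 0.11, 0.23, 0.15, 0.33, 0.36} → fail.
TC (methods 1·2): 0.37 vs {0.06, 0.11, 0.15, 0.23, 0.36, 0.45} → fail.
TD (methods 1·2): 0.64 vs {0.21, 0.17, 0.36, 0.33, 0.45, 0.36} → pass.
2 of 4 fail.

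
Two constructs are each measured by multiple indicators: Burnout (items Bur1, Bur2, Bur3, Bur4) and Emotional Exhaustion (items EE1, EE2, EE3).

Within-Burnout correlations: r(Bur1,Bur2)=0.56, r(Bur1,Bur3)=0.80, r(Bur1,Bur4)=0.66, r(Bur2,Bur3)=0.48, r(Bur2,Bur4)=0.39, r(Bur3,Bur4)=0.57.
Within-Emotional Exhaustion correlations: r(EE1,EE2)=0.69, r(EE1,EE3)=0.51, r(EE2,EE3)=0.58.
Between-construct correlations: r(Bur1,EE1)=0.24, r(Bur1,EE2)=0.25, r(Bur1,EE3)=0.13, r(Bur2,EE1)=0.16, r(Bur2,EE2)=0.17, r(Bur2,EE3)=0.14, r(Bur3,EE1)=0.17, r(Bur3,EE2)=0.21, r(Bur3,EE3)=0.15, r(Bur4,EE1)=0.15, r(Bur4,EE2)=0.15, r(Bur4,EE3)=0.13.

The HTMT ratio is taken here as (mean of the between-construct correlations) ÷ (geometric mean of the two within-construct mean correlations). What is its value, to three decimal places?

Between-construct mean = 2.05/12 = 0.1708.
Mean within-Bur = 3.46/6 = 0.5767; mean within-EE = 1.78/3 = 0.5933.
Geometric mean = √(0.5767 × 0.5933) = 0.5849.
HTMT = 0.1708 / 0.5849 = 0.292.

0.292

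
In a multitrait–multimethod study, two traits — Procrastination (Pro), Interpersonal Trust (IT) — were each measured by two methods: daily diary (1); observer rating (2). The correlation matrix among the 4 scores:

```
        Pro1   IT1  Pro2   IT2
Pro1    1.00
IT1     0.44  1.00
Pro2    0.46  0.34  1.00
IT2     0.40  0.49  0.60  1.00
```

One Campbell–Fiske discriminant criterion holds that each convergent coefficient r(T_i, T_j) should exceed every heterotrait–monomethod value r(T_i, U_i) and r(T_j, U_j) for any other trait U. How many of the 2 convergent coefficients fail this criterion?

2

Checking each validity diagonal entry against its comparison values:
Pro (methods 1·2): 0.46 vs {0.44, 0.60} → fail.
IT (methods 1·2): 0.49 vs {0.44, 0.60} → fail.
2 of 2 fail.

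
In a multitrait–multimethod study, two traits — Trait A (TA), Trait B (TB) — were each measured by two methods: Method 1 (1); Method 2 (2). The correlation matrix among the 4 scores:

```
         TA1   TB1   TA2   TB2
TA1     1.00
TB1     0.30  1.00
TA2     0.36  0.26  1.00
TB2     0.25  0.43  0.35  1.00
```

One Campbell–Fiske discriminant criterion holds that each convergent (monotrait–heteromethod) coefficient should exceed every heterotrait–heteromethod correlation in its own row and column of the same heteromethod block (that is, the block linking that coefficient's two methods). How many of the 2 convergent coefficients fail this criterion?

0

Checking each validity diagonal entry against its comparison values:
TA (methods 1·2): 0.36 vs {0.25, 0.26} → pass.
TB (methods 1·2): 0.43 vs {0.26, 0.25} → pass.
0 of 2 fail.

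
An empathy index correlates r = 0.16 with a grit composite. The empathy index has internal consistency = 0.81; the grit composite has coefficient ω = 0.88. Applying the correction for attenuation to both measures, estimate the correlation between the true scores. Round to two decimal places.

r_true = r_obs / √(r_xx · r_yy) = 0.16 / √(0.81 × 0.88) = 0.16 / √0.7128 = 0.16 / 0.8443 ≈ 0.19.

0.19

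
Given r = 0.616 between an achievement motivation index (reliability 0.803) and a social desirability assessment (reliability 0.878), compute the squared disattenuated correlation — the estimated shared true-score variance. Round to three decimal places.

Disattenuated r = 0.616 / √(0.803 × 0.878) = 0.616 / 0.8397 = 0.7336.
Shared true-score variance = 0.7336² = 0.5382 ≈ 0.538.

0.538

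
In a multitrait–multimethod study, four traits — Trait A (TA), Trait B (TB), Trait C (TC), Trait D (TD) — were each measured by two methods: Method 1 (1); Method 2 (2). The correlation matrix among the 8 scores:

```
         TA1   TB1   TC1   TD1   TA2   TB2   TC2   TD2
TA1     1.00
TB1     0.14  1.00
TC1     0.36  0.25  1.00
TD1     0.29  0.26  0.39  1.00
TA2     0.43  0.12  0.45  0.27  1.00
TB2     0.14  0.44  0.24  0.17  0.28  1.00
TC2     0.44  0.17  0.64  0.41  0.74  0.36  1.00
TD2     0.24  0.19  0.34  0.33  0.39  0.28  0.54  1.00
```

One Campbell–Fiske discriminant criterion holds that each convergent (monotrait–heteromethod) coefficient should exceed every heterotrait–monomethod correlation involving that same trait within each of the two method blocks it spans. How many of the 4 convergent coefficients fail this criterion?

3

Each convergent coefficient versus the relevant comparison correlations:
TA (methods 1·2): 0.43 vs {0.14, 0.28, 0.36, 0.74, 0.29, 0.39} → fail.
TB (methods 1·2): 0.44 vs {0.14, 0.28, 0.25, 0.36, 0.26, 0.28} → pass.
TC (methods 1·2): 0.64 vs {0.36, 0.74, 0.25, 0.36, 0.39, 0.54} → fail.
TD (methods 1·2): 0.33 vs {0.29, 0.39, 0.26, 0.28, 0.39, 0.54} → fail.
3 of 4 fail.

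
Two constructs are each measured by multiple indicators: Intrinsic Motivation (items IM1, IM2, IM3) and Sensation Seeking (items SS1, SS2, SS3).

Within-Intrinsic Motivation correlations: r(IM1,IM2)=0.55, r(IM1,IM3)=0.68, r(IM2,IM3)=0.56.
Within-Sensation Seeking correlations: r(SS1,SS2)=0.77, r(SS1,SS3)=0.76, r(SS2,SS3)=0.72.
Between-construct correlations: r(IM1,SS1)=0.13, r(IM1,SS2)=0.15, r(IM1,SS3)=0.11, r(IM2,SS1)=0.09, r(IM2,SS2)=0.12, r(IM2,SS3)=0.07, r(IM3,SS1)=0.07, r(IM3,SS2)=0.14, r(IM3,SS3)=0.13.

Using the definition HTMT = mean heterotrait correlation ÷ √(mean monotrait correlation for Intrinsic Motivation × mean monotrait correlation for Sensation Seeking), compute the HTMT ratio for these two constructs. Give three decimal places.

Mean between = 1.01/9 = 0.1122.
Mean within-IM = 1.79/3 = 0.5967; mean within-SS = 2.25/3 = 0.7500.
Geometric mean = √(0.5967 × 0.7500) = 0.6690.
HTMT = 0.1122 / 0.6690 = 0.168.

0.168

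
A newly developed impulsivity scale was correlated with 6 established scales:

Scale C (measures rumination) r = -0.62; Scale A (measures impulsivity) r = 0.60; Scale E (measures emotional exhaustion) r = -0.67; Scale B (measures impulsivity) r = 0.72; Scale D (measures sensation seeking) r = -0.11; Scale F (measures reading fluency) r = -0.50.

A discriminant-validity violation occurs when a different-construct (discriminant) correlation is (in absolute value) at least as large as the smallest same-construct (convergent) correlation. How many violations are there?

2

Convergent (same construct = impulsivity): Scale A, Scale B.
Smallest convergent = 0.60. Discriminant |r|: 0.62, 0.67, 0.11, 0.50; count ≥ 0.60 → 2.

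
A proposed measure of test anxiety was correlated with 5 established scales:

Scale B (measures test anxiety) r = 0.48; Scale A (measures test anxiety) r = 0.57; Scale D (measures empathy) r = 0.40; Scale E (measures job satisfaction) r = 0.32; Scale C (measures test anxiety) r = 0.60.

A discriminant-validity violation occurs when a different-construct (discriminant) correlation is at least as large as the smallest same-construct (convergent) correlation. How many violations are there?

0

Convergent (same construct = test anxiety): Scale B, Scale A, Scale C.
Smallest convergent = 0.48. Discriminant values: 0.40, 0.32; count ≥ 0.48 → 0.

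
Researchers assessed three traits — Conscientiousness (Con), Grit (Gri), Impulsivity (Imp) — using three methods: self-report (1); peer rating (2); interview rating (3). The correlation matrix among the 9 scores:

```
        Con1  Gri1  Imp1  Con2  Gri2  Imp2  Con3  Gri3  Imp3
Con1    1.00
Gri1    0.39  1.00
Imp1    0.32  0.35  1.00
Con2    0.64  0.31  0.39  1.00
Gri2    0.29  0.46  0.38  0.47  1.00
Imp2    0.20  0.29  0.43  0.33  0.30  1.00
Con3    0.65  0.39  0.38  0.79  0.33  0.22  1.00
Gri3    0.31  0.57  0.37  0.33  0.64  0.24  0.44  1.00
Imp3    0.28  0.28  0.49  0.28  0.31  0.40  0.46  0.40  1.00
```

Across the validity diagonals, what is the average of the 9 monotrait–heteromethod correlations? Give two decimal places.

0.56

Convergent values: 0.64, 0.65, 0.79, 0.46, 0.57, 0.64, 0.43, 0.49, 0.40; mean = 5.07/9 = 0.56.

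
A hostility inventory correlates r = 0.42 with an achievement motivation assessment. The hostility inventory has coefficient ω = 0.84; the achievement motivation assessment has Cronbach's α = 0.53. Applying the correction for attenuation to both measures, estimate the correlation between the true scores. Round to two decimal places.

r_true = r_obs / √(r_xx · r_yy) = 0.42 / √(0.84 × 0.53) = 0.42 / √0.4452 = 0.42 / 0.6672 ≈ 0.63.

0.63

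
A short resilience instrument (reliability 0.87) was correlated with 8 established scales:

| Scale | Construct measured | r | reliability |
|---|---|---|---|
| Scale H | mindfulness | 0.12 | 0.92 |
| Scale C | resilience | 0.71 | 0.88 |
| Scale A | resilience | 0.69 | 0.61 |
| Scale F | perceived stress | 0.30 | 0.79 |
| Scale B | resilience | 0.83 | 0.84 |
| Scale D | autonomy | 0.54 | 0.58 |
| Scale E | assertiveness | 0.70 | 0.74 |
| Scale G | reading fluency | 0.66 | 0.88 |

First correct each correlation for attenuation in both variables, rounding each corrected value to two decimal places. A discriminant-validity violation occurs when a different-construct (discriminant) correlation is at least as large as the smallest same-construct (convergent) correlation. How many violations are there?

1

Disattenuated r (r / √(r_scale · r_new)):
  Scale H (disc): 0.12 / √(0.92·0.87) = 0.13
  Scale C (conv): 0.71 / √(0.88·0.87) = 0.81
  Scale A (conv): 0.69 / √(0.61·0.87) = 0.95
  Scale F (disc): 0.30 / √(0.79·0.87) = 0.36
  Scale B (conv): 0.83 / √(0.84·0.87) = 0.97
  Scale D (disc): 0.54 / √(0.58·0.87) = 0.76
  Scale E (disc): 0.70 / √(0.74·0.87) = 0.87
  Scale G (disc): 0.66 / √(0.88·0.87) = 0.75
Smallest convergent = 0.81. Discriminant values: 0.13, 0.36, 0.76, 0.87, 0.75; count ≥ 0.81 → 1.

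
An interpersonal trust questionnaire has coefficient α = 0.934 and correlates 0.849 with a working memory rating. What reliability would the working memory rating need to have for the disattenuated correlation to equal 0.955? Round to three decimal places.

0.846

r_true = r_obs / √(r_xx · r_yy) ⇒ 0.955 = 0.849 / √(0.934 · r_yy).
√(0.934 · r_yy) = 0.849 / 0.955 = 0.8890; 0.934 · r_yy = 0.7903; r_yy = 0.7903 / 0.934 ≈ 0.846.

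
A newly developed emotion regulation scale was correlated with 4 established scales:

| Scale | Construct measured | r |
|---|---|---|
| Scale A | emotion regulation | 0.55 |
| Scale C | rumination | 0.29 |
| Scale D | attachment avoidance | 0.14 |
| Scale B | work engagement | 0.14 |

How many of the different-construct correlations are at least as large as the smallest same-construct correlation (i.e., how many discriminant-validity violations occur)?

Convergent (same construct = emotion regulation): Scale A.
Smallest convergent = 0.55. Discriminant values: 0.29, 0.14, 0.14; count ≥ 0.55 → 0.

0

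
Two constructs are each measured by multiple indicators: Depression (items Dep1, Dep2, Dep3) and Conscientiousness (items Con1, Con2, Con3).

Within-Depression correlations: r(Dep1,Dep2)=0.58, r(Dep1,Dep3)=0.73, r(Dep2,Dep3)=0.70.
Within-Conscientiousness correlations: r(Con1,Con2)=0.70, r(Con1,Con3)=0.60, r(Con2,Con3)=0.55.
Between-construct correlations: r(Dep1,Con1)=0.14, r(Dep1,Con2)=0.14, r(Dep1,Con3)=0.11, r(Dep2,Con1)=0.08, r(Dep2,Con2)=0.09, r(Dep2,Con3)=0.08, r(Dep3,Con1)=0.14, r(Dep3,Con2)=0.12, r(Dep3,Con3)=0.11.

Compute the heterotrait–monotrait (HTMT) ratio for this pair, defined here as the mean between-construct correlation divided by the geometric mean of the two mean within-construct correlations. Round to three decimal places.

Mean heterotrait r = 1.01/9 = 0.1122.
Mean within-Dep = 2.01/3 = 0.6700; mean within-Con = 1.85/3 = 0.6167.
Geometric mean = √(0.6700 × 0.6167) = 0.6428.
HTMT = 0.1122 / 0.6428 = 0.175.

0.175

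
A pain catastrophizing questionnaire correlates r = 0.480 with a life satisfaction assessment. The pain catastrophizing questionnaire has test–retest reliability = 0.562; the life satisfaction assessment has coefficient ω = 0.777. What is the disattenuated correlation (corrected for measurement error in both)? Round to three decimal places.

r_true = r_obs / √(r_xx · r_yy) = 0.480 / √(0.562 × 0.777) = 0.480 / √0.436674 = 0.480 / 0.6608 ≈ 0.726.

0.726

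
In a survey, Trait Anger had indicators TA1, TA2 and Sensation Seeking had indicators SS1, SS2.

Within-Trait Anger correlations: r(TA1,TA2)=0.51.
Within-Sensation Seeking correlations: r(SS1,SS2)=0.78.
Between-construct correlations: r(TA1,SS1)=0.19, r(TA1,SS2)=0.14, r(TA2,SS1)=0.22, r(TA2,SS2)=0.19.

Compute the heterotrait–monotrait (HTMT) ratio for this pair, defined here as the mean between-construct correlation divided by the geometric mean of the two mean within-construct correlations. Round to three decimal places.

Mean between = 0.74/4 = 0.1850.
Mean within-TA = 0.51/1 = 0.5100; mean within-SS = 0.78/1 = 0.7800.
Geometric mean = √(0.5100 × 0.7800) = 0.6307.
HTMT = 0.1850 / 0.6307 = 0.293.

0.293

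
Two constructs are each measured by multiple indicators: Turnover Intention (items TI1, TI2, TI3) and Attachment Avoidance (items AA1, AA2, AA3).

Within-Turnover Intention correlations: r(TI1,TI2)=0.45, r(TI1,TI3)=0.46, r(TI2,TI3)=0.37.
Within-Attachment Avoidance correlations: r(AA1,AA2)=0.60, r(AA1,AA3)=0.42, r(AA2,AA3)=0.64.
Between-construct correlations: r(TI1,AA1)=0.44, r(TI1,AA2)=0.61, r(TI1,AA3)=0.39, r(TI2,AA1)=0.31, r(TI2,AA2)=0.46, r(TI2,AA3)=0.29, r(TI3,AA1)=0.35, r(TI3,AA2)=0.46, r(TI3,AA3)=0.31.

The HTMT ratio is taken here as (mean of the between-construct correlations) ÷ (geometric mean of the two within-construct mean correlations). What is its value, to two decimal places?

Between-construct mean = 3.62/9 = 0.4022.
Mean within-TI = 1.28/3 = 0.4267; mean within-AA = 1.66/3 = 0.5533.
Geometric mean = √(0.4267 × 0.5533) = 0.4859.
HTMT = 0.4022 / 0.4859 = 0.83.

0.83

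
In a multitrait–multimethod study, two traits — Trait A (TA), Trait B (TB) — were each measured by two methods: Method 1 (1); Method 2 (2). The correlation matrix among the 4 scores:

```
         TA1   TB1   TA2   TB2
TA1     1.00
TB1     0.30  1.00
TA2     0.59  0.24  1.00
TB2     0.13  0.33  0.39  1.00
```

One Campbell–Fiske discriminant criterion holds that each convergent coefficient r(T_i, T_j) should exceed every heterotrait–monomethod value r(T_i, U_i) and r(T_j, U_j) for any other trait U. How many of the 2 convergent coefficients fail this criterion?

Checking each validity diagonal entry against its comparison values:
TA (methods 1·2): 0.59 vs {0.30, 0.39} → pass.
TB (methods 1·2): 0.33 vs {0.30, 0.39} → fail.
1 of 2 fail.

1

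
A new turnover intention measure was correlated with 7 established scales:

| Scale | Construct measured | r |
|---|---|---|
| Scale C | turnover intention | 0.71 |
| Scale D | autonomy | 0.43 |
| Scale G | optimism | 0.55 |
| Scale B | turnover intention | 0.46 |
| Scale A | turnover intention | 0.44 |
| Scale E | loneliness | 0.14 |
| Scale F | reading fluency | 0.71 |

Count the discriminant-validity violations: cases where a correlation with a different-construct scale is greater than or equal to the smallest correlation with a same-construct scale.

2

Convergent (same construct = turnover intention): Scale C, Scale B, Scale A.
Smallest convergent = 0.44. Discriminant values: 0.43, 0.55, 0.14, 0.71; count ≥ 0.44 → 2.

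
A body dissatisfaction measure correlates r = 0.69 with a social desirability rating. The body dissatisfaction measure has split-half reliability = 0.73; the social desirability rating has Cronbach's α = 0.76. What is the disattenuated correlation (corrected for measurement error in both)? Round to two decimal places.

r_true = r_obs / √(r_xx · r_yy) = 0.69 / √(0.73 × 0.76) = 0.69 / √0.5548 = 0.69 / 0.7448 ≈ 0.93.

0.93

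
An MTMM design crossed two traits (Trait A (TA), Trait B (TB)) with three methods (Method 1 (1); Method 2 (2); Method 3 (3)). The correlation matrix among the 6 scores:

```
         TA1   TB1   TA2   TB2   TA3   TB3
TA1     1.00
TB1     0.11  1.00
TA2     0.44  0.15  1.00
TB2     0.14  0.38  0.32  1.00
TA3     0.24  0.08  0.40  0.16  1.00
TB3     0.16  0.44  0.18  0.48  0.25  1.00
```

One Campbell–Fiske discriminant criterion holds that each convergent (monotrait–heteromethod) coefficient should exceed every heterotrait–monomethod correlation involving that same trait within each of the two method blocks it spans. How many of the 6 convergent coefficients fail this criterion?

Each convergent coefficient versus the relevant comparison correlations:
TA (methods 1·2): 0.44 vs {0.11, 0.32} → pass.
TA (methods 1·3): 0.24 vs {0.11, 0.25} → fail.
TA (methods 2·3): 0.40 vs {0.32, 0.25} → pass.
TB (methods 1·2): 0.38 vs {0.11, 0.32} → pass.
TB (methods 1·3): 0.44 vs {0.11, 0.25} → pass.
TB (methods 2·3): 0.48 vs {0.32, 0.25} → pass.
1 of 6 fail.

1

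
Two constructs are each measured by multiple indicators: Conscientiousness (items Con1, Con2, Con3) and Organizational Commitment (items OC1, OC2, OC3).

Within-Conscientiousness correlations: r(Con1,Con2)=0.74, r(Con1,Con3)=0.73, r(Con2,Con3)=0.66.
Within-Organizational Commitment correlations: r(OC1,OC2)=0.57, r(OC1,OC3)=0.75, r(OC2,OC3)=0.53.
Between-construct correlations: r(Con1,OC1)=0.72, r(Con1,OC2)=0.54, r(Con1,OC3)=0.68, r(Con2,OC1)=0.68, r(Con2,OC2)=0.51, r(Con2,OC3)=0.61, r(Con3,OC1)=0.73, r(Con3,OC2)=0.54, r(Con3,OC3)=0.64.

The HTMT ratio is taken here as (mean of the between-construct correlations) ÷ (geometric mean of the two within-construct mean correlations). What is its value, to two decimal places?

0.95

Between-construct mean = 5.65/9 = 0.6278.
Mean within-Con = 2.13/3 = 0.7100; mean within-OC = 1.85/3 = 0.6167.
Geometric mean = √(0.7100 × 0.6167) = 0.6617.
HTMT = 0.6278 / 0.6617 = 0.95.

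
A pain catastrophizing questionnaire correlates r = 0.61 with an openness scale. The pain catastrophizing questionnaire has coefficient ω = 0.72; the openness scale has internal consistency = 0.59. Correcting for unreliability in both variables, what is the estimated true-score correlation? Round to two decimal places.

r_true = r_obs / √(r_xx · r_yy) = 0.61 / √(0.72 × 0.59) = 0.61 / √0.4248 = 0.61 / 0.6518 ≈ 0.94.

0.94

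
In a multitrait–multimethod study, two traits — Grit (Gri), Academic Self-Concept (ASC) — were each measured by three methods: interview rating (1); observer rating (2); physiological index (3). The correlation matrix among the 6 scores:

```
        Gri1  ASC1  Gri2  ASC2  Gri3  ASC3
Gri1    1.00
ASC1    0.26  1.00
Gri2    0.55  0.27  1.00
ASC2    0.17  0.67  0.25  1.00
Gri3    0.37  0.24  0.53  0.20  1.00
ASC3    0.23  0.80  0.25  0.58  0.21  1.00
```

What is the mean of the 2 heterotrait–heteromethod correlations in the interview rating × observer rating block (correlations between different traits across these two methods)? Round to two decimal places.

0.22

HTHM values (method 1 × method 2): 0.17, 0.27; mean = 0.44/2 = 0.22.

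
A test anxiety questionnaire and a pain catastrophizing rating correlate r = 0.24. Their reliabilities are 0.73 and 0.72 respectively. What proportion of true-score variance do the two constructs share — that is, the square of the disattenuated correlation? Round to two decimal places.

Disattenuated r = 0.24 / √(0.73 × 0.72) = 0.24 / 0.7250 = 0.3310.
Shared true-score variance = 0.3310² = 0.1096 ≈ 0.11.

0.11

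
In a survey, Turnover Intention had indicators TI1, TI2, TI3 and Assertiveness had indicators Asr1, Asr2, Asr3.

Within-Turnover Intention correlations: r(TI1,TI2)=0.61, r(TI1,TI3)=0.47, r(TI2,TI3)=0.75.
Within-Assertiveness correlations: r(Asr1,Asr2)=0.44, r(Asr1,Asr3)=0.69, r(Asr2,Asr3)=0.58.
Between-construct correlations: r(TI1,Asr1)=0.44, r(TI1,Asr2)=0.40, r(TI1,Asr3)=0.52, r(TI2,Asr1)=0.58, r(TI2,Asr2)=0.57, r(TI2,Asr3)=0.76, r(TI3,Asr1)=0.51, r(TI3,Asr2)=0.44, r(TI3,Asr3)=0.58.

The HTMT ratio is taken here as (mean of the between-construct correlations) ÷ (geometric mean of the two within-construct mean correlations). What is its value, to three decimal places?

0.904

Mean heterotrait r = 4.80/9 = 0.5333.
Mean within-TI = 1.83/3 = 0.6100; mean within-Asr = 1.71/3 = 0.5700.
Geometric mean = √(0.6100 × 0.5700) = 0.5897.
HTMT = 0.5333 / 0.5897 = 0.904.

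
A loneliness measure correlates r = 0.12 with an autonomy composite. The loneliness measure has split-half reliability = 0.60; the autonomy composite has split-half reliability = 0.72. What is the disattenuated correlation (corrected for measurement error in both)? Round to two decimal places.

r_true = r_obs / √(r_xx · r_yy) = 0.12 / √(0.60 × 0.72) = 0.12 / √0.4320 = 0.12 / 0.6573 ≈ 0.18.

0.18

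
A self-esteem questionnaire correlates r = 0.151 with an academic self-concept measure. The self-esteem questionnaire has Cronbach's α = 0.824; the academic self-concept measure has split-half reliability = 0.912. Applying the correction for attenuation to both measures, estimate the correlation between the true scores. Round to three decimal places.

r_true = r_obs / √(r_xx · r_yy) = 0.151 / √(0.824 × 0.912) = 0.151 / √0.751488 = 0.151 / 0.8669 ≈ 0.174.

0.174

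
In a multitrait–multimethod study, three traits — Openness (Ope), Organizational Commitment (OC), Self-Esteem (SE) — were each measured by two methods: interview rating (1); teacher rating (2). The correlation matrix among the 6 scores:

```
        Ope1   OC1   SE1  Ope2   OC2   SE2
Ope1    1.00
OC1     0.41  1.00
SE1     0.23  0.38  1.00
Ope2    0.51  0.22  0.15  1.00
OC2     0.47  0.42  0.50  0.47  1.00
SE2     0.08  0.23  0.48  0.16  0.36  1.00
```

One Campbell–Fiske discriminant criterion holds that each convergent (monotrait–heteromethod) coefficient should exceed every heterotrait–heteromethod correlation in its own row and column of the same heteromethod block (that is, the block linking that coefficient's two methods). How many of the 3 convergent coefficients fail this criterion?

2

Each convergent coefficient versus the relevant comparison correlations:
Ope (methods 1·2): 0.51 vs {0.47, 0.22, 0.08, 0.15} → pass.
OC (methods 1·2): 0.42 vs {0.22, 0.47, 0.23, 0.50} → fail.
SE (methods 1·2): 0.48 vs {0.15, 0.08, 0.50, 0.23} → fail.
2 of 3 fail.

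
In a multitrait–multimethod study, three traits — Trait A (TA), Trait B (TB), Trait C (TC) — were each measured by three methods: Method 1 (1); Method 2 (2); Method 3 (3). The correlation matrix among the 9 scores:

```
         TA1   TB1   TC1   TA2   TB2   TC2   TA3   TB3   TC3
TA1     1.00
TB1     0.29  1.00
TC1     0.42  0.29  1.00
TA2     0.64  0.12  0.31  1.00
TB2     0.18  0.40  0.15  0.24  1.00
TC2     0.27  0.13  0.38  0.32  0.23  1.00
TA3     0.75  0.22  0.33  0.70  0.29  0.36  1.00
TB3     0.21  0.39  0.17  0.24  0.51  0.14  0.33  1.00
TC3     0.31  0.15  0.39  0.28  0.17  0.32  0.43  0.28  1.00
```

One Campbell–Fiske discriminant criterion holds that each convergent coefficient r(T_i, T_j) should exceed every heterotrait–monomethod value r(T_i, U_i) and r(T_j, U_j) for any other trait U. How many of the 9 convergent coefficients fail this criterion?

3

Checking each validity diagonal entry against its comparison values:
TA (methods 1·2): 0.64 vs {0.29, 0.24, 0.42, 0.32} → pass.
TA (methods 1·3): 0.75 vs {0.29, 0.33, 0.42, 0.43} → pass.
TA (methods 2·3): 0.70 vs {0.24, 0.33, 0.32, 0.43} → pass.
TB (methods 1·2): 0.40 vs {0.29, 0.24, 0.29, 0.23} → pass.
TB (methods 1·3): 0.39 vs {0.29, 0.33, 0.29, 0.28} → pass.
TB (methods 2·3): 0.51 vs {0.24, 0.33, 0.23, 0.28} → pass.
TC (methods 1·2): 0.38 vs {0.42, 0.32, 0.29, 0.23} → fail.
TC (methods 1·3): 0.39 vs {0.42, 0.43, 0.29, 0.28} → fail.
TC (methods 2·3): 0.32 vs {0.32, 0.43, 0.23, 0.28} → fail.
3 of 9 fail.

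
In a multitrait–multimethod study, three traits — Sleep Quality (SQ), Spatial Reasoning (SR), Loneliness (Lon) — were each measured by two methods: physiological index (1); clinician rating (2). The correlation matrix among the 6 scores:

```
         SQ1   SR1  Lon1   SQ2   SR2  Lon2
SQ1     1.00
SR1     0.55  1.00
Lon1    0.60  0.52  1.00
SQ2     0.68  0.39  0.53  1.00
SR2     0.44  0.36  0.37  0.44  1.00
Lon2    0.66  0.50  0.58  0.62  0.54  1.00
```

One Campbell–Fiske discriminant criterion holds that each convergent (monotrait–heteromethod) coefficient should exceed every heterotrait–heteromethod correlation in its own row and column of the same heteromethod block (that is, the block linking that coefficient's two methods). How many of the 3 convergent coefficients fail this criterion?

Checking each validity diagonal entry against its comparison values:
SQ (methods 1·2): 0.68 vs {0.44, 0.39, 0.66, 0.53} → pass.
SR (methods 1·2): 0.36 vs {0.39, 0.44, 0.50, 0.37} → fail.
Lon (methods 1·2): 0.58 vs {0.53, 0.66, 0.37, 0.50} → fail.
2 of 3 fail.

2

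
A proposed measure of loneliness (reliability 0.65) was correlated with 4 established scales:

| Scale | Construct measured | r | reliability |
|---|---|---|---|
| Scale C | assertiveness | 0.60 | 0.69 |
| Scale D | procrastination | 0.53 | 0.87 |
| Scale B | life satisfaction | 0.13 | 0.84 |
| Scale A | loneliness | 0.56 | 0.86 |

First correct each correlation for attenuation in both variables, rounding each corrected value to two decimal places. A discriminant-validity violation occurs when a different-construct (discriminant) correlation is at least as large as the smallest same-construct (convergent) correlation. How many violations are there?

Disattenuated r (r / √(r_scale · r_new)):
  Scale C (disc): 0.60 / √(0.69·0.65) = 0.90
  Scale D (disc): 0.53 / √(0.87·0.65) = 0.70
  Scale B (disc): 0.13 / √(0.84·0.65) = 0.18
  Scale A (conv): 0.56 / √(0.86·0.65) = 0.75
Smallest convergent = 0.75. Discriminant values: 0.90, 0.70, 0.18; count ≥ 0.75 → 1.

1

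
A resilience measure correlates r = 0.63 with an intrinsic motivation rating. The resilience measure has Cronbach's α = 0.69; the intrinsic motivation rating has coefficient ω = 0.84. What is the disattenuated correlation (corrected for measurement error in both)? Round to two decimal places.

r_true = r_obs / √(r_xx · r_yy) = 0.63 / √(0.69 × 0.84) = 0.63 / √0.5796 = 0.63 / 0.7613 ≈ 0.83.

0.83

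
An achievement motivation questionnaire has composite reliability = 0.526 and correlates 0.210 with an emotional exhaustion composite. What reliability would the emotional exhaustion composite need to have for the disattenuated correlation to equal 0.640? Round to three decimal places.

r_true = r_obs / √(r_xx · r_yy) ⇒ 0.640 = 0.210 / √(0.526 · r_yy).
√(0.526 · r_yy) = 0.210 / 0.640 = 0.3281; 0.526 · r_yy = 0.1076; r_yy = 0.1076 / 0.526 ≈ 0.205.

0.205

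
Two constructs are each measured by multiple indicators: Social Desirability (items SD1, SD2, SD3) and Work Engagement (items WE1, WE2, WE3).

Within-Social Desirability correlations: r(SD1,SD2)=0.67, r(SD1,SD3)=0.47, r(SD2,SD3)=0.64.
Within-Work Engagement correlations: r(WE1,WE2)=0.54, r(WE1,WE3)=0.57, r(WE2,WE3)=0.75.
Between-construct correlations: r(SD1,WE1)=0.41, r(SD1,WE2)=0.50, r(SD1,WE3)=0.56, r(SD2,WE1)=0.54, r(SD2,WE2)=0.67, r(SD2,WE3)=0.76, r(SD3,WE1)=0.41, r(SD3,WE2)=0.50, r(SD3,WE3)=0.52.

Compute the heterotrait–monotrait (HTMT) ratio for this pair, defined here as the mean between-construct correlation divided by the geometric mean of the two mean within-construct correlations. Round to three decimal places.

0.892

Between-construct mean = 4.87/9 = 0.5411.
Mean within-SD = 1.78/3 = 0.5933; mean within-WE = 1.86/3 = 0.6200.
Geometric mean = √(0.5933 × 0.6200) = 0.6065.
HTMT = 0.5411 / 0.6065 = 0.892.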